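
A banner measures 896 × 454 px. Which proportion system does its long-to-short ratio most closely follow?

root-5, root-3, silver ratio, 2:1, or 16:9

896/454 ≈ 1.974. Nearest candidates are 2:1 (2.000, off by 0.026) and 16:9 (1.778, off by 0.196).

2:1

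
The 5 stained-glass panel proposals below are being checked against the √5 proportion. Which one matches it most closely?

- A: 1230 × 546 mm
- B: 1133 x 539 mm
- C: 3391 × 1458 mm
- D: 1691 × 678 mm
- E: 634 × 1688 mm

Ratios (long/short): A ≈ 2.253; B ≈ 2.102; C ≈ 2.326; D ≈ 2.494; E ≈ 2.662.
root-5 ≈ 2.236; option A is nearest (Δ 0.017).

A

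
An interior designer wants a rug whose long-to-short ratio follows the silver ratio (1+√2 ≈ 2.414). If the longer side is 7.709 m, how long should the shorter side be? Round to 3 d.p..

silver ratio ≈ 2.41421.
Shorter side = 7.709 ÷ 2.41421 ≈ 3.19318 → 3.193 m.

3.193 m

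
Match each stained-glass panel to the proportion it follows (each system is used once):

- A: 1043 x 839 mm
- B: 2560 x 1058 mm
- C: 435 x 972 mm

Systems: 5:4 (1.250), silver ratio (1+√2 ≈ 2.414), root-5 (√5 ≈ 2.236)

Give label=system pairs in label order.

A=5:4, B=silver ratio, C=root-5

A = 1043/839 ≈ 1.243 → 5:4 (1.250)
B = 2560/1058 ≈ 2.420 → silver ratio (2.414)
C = 972/435 ≈ 2.234 → root-5 (2.236)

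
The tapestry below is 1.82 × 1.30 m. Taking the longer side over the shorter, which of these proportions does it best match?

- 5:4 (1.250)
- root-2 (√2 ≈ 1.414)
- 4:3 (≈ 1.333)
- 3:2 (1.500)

1.82/1.30 ≈ 1.400. Nearest candidates are root-2 (1.414, off by 0.014) and 4:3 (1.333, off by 0.067).

root-2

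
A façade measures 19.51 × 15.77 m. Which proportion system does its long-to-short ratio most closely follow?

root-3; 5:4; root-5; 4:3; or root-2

Ratio = 19.51 / 15.77 ≈ 1.237.
Distances: root-3 1.732 (Δ 0.495); 5:4 1.250 (Δ 0.013); root-5 2.236 (Δ 0.999); 4:3 1.333 (Δ 0.096); root-2 1.414 (Δ 0.177).

5:4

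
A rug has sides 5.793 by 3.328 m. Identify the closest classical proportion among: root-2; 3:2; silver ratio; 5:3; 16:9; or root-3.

root-3

Ratio = 5.793 / 3.328 ≈ 1.741.
Distances: root-2 1.414 (Δ 0.327); 3:2 1.500 (Δ 0.241); silver ratio 2.414 (Δ 0.673); 5:3 1.667 (Δ 0.074); 16:9 1.778 (Δ 0.037); root-3 1.732 (Δ 0.009).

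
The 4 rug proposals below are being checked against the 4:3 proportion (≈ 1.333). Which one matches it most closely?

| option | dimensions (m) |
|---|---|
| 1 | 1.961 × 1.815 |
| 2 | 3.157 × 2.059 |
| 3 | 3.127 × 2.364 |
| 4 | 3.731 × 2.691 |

Target 4:3 ≈ 1.333.
1: 1.080 (Δ0.253)  2: 1.533 (Δ0.200)  3: 1.323 (Δ0.010)  4: 1.386 (Δ0.053)

3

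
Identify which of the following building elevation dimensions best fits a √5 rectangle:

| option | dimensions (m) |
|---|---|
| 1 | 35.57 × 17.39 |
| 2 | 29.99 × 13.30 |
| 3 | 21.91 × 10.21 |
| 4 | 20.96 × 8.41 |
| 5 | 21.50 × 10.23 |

2

Target root-5 ≈ 2.236.
1: 2.045 (Δ0.191)  2: 2.255 (Δ0.019)  3: 2.146 (Δ0.090)  4: 2.492 (Δ0.256)  5: 2.102 (Δ0.134)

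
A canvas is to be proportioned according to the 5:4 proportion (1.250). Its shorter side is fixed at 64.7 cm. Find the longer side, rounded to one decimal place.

80.9 cm

5:4 = 1.25000.
Longer side = 64.7 × 1.25000 ≈ 80.875 → 80.9 cm.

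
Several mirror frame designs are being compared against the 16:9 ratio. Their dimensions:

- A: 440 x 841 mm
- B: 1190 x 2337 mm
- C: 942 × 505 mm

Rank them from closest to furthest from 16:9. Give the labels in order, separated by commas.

C, A, B

A: 841/440 ≈ 1.911 → |1.911 − 1.778| = 0.133
B: 2337/1190 ≈ 1.964 → |1.964 − 1.778| = 0.186
C: 942/505 ≈ 1.865 → |1.865 − 1.778| = 0.087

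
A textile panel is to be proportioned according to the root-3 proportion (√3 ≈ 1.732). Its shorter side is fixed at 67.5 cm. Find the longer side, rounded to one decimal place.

116.9 cm

root-3 ≈ 1.73205.
Longer side = 67.5 × 1.73205 ≈ 116.913 → 116.9 cm.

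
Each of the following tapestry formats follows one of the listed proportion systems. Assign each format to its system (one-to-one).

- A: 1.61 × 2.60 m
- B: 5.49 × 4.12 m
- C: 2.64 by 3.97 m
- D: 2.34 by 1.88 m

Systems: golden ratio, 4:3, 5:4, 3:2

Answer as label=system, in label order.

A=golden ratio, B=4:3, C=3:2, D=5:4

A = 2.60/1.61 ≈ 1.615 → golden ratio (1.618)
B = 5.49/4.12 ≈ 1.333 → 4:3 (1.333)
C = 3.97/2.64 ≈ 1.504 → 3:2 (1.500)
D = 2.34/1.88 ≈ 1.245 → 5:4 (1.250)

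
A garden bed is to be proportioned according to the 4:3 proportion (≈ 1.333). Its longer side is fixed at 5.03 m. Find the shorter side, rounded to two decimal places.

4:3 ≈ 1.33333.
Shorter side = 5.03 ÷ 1.33333 ≈ 3.7725 → 3.77 m.

3.77 m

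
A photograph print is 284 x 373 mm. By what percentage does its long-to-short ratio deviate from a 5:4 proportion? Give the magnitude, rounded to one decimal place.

Ratio = 373 / 284 ≈ 1.3134.
Ideal 5:4 = 1.2500. |1.3134 − 1.2500| / 1.2500 ≈ 5.07% → 5.1%.

5.1%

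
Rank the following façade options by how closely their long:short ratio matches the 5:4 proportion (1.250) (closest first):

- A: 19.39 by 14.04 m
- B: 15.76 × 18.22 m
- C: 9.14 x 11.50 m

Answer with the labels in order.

C, B, A

Ratios: A = 19.39 / 14.04 ≈ 1.381; B = 18.22 / 15.76 ≈ 1.156; C = 11.50 / 9.14 ≈ 1.258.
|Δ from 1.250|: A 0.131; B 0.094; C 0.008.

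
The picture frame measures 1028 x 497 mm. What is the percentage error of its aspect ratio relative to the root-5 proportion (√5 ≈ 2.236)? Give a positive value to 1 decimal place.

Ratio = 1028 / 497 ≈ 2.0684.
Ideal root-5 ≈ 2.2361. |2.0684 − 2.2361| / 2.2361 ≈ 7.50% → 7.5%.

7.5%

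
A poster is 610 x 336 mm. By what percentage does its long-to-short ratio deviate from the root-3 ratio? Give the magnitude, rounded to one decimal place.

4.8%

Ratio = 610 / 336 ≈ 1.8155.
Ideal root-3 ≈ 1.7321. |1.8155 − 1.7321| / 1.7321 ≈ 4.81% → 4.8%.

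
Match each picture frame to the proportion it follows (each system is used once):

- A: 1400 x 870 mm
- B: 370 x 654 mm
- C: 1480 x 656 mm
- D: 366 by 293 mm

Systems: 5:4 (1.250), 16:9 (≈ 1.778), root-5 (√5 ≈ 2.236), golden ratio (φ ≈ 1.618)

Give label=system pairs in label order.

A = 1400/870 ≈ 1.609 → golden ratio (1.618)
B = 654/370 ≈ 1.768 → 16:9 (1.778)
C = 1480/656 ≈ 2.256 → root-5 (2.236)
D = 366/293 ≈ 1.249 → 5:4 (1.250)

A=golden ratio, B=16:9, C=root-5, D=5:4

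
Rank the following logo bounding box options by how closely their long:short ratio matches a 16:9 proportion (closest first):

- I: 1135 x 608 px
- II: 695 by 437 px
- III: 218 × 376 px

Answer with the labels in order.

Ratios: I = 1135 / 608 ≈ 1.867; II = 695 / 437 ≈ 1.590; III = 376 / 218 ≈ 1.725.
|Δ from 1.778|: I 0.089; II 0.188; III 0.053.

III, I, II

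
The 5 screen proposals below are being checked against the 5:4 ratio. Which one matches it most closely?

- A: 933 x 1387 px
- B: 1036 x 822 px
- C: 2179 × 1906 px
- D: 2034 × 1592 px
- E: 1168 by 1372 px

B

Ratios (long/short): A ≈ 1.487; B ≈ 1.260; C ≈ 1.143; D ≈ 1.278; E ≈ 1.175.
5:4 ≈ 1.250; option B is nearest (Δ 0.010).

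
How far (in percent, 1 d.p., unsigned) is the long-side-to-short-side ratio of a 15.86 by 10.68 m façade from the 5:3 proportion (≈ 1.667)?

10.9%

Ratio = 15.86 / 10.68 ≈ 1.4850.
Ideal 5:3 ≈ 1.6667. |1.4850 − 1.6667| / 1.6667 ≈ 10.90% → 10.9%.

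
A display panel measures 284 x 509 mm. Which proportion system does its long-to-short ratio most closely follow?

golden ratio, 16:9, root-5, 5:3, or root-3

Ratio = 509 / 284 ≈ 1.792.
Distances: golden ratio 1.618 (Δ 0.174); 16:9 1.778 (Δ 0.014); root-5 2.236 (Δ 0.444); 5:3 1.667 (Δ 0.125); root-3 1.732 (Δ 0.060).

16:9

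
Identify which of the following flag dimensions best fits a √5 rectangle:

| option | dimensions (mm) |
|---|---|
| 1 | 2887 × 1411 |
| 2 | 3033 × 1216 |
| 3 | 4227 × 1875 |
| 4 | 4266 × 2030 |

Target root-5 ≈ 2.236.
1: 2.046 (Δ0.190)  2: 2.494 (Δ0.258)  3: 2.254 (Δ0.018)  4: 2.101 (Δ0.135)

3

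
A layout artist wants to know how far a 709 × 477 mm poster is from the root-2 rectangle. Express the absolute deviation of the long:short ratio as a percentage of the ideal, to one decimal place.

5.1%

Ratio = 709 / 477 ≈ 1.4864.
Ideal root-2 ≈ 1.4142. |1.4864 − 1.4142| / 1.4142 ≈ 5.11% → 5.1%.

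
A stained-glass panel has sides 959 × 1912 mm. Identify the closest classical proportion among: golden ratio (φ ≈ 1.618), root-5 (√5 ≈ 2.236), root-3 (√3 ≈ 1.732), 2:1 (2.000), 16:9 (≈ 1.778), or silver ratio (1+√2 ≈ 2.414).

2:1

Ratio = 1912 / 959 ≈ 1.994.
Distances: golden ratio 1.618 (Δ 0.376); root-5 2.236 (Δ 0.242); root-3 1.732 (Δ 0.262); 2:1 2.000 (Δ 0.006); 16:9 1.778 (Δ 0.216); silver ratio 2.414 (Δ 0.420).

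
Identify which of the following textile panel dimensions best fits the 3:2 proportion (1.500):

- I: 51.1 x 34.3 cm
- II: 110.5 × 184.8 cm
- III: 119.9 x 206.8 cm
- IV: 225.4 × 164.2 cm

I

Target 3:2 ≈ 1.500.
I: 1.490 (Δ0.010)  II: 1.672 (Δ0.172)  III: 1.725 (Δ0.225)  IV: 1.373 (Δ0.127)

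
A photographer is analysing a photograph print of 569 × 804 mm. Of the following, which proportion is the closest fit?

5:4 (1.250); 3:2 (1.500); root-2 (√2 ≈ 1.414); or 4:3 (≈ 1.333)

804/569 ≈ 1.413. Nearest candidates are root-2 (1.414, off by 0.001) and 4:3 (1.333, off by 0.080).

root-2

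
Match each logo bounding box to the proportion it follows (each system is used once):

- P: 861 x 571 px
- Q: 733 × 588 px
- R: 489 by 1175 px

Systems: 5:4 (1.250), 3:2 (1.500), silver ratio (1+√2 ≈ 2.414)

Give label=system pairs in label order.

P = 861/571 ≈ 1.508 → 3:2 (1.500)
Q = 733/588 ≈ 1.247 → 5:4 (1.250)
R = 1175/489 ≈ 2.403 → silver ratio (2.414)

P=3:2, Q=5:4, R=silver ratio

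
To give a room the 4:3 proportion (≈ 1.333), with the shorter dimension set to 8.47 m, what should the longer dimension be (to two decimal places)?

11.29 m

4:3 ≈ 1.33333.
Longer side = 8.47 × 1.33333 ≈ 11.2933 → 11.29 m.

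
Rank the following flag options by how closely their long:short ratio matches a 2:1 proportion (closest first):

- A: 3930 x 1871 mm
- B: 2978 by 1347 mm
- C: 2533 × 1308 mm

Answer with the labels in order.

C, A, B

A: 3930/1871 ≈ 2.100 → |2.100 − 2.000| = 0.100
B: 2978/1347 ≈ 2.211 → |2.211 − 2.000| = 0.211
C: 2533/1308 ≈ 1.937 → |1.937 − 2.000| = 0.063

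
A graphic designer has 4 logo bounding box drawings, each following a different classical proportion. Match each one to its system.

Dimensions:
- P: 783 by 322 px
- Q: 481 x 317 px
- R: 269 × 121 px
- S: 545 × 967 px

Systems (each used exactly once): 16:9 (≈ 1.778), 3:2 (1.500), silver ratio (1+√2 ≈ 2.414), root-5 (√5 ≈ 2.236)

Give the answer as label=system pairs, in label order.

Ratios: P ≈ 2.432; Q ≈ 1.517; R ≈ 2.223; S ≈ 1.774.
Targets: 16:9 ≈ 1.778; 3:2 ≈ 1.500; silver ratio ≈ 2.414; root-5 ≈ 2.236.

P=silver ratio, Q=3:2, R=root-5, S=16:9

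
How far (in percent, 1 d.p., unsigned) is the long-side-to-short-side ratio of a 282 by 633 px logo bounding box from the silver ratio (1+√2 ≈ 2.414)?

Ratio = 633 / 282 ≈ 2.2447.
Ideal silver ratio ≈ 2.4142. |2.2447 − 2.4142| / 2.4142 ≈ 7.02% → 7.0%.

7.0%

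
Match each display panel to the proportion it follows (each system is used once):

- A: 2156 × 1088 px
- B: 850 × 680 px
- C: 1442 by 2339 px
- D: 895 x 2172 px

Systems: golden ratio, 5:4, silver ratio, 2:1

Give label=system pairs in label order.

A = 2156/1088 ≈ 1.982 → 2:1 (2.000)
B = 850/680 ≈ 1.250 → 5:4 (1.250)
C = 2339/1442 ≈ 1.622 → golden ratio (1.618)
D = 2172/895 ≈ 2.427 → silver ratio (2.414)

A=2:1, B=5:4, C=golden ratio, D=silver ratio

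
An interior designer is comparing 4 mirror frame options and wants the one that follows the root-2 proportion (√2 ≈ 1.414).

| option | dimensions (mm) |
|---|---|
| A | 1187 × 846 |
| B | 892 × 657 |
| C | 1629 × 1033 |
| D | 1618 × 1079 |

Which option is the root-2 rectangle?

A

Ratios (long/short): A ≈ 1.403; B ≈ 1.358; C ≈ 1.577; D ≈ 1.500.
root-2 ≈ 1.414; option A is nearest (Δ 0.011).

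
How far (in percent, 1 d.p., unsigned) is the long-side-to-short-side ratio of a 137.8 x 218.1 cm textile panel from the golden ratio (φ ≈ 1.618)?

2.2%

Ratio = 218.1 / 137.8 ≈ 1.5827.
Ideal golden ratio ≈ 1.6180. |1.5827 − 1.6180| / 1.6180 ≈ 2.18% → 2.2%.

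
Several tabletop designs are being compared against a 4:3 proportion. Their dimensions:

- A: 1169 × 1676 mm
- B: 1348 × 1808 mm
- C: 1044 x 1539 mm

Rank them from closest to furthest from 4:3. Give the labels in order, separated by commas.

B, A, C

Ratios: A = 1676 / 1169 ≈ 1.434; B = 1808 / 1348 ≈ 1.341; C = 1539 / 1044 ≈ 1.474.
|Δ from 1.333|: A 0.101; B 0.008; C 0.141.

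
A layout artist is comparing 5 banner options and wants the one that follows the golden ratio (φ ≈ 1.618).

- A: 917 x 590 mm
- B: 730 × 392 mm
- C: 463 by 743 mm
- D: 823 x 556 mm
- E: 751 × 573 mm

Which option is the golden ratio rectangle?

C

Ratios (long/short): A ≈ 1.554; B ≈ 1.862; C ≈ 1.605; D ≈ 1.480; E ≈ 1.311.
golden ratio ≈ 1.618; option C is nearest (Δ 0.013).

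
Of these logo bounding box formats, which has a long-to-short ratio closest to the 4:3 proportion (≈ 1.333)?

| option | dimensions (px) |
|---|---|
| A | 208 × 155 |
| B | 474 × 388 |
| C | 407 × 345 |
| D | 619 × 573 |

Target 4:3 ≈ 1.333.
A: 1.342 (Δ0.009)  B: 1.222 (Δ0.111)  C: 1.180 (Δ0.153)  D: 1.080 (Δ0.253)

A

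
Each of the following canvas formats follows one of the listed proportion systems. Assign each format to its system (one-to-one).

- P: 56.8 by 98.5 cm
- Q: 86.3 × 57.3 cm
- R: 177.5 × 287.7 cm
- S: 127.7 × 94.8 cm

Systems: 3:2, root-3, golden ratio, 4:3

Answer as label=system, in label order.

P = 98.5/56.8 ≈ 1.734 → root-3 (1.732)
Q = 86.3/57.3 ≈ 1.506 → 3:2 (1.500)
R = 287.7/177.5 ≈ 1.621 → golden ratio (1.618)
S = 127.7/94.8 ≈ 1.347 → 4:3 (1.333)

P=root-3, Q=3:2, R=golden ratio, S=4:3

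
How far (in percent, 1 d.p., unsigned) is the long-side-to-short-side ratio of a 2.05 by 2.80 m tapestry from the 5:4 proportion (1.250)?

Ratio = 2.80 / 2.05 ≈ 1.3659.
Ideal 5:4 = 1.2500. |1.3659 − 1.2500| / 1.2500 ≈ 9.27% → 9.3%.

9.3%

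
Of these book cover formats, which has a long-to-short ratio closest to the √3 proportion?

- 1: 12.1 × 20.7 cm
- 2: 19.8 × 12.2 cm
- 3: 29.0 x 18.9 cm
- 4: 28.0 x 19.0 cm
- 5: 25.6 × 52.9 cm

Target root-3 ≈ 1.732.
1: 1.711 (Δ0.021)  2: 1.623 (Δ0.109)  3: 1.534 (Δ0.198)  4: 1.474 (Δ0.258)  5: 2.066 (Δ0.334)

1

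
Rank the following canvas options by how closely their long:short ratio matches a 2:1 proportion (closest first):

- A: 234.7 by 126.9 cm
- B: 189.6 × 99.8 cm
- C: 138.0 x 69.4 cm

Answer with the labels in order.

C, B, A

A: 234.7/126.9 ≈ 1.849 → |1.849 − 2.000| = 0.151
B: 189.6/99.8 ≈ 1.900 → |1.900 − 2.000| = 0.100
C: 138.0/69.4 ≈ 1.988 → |1.988 − 2.000| = 0.012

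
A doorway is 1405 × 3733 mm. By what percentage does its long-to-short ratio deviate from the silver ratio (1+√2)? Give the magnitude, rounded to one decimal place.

10.1%

Ratio = 3733 / 1405 ≈ 2.6569.
Ideal silver ratio ≈ 2.4142. |2.6569 − 2.4142| / 2.4142 ≈ 10.05% → 10.1%.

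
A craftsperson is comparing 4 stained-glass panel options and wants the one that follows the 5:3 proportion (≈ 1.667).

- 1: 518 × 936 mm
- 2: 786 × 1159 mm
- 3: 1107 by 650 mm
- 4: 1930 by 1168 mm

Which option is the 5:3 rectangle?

Ratios (long/short): 1 ≈ 1.807; 2 ≈ 1.475; 3 ≈ 1.703; 4 ≈ 1.652.
5:3 ≈ 1.667; option 4 is nearest (Δ 0.015).

4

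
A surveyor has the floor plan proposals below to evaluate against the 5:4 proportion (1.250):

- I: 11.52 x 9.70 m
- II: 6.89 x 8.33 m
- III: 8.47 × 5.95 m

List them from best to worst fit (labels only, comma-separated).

I: 11.52/9.70 ≈ 1.188 → |1.188 − 1.250| = 0.062
II: 8.33/6.89 ≈ 1.209 → |1.209 − 1.250| = 0.041
III: 8.47/5.95 ≈ 1.424 → |1.424 − 1.250| = 0.174

II, I, III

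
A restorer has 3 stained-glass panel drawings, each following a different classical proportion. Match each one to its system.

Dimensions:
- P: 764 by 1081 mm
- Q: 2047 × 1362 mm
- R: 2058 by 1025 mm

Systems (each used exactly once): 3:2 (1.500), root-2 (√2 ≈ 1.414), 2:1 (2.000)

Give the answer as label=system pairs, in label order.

P=root-2, Q=3:2, R=2:1

Ratios: P ≈ 1.415; Q ≈ 1.503; R ≈ 2.008.
Targets: 3:2 ≈ 1.500; root-2 ≈ 1.414; 2:1 ≈ 2.000.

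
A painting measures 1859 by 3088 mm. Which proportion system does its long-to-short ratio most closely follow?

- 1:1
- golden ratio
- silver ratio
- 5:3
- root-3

3088/1859 ≈ 1.661. Nearest candidates are 5:3 (1.667, off by 0.006) and golden ratio (1.618, off by 0.043).

5:3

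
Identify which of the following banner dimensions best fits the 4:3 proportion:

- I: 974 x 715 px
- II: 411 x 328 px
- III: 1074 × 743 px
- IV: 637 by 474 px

IV

Ratios (long/short): I ≈ 1.362; II ≈ 1.253; III ≈ 1.445; IV ≈ 1.344.
4:3 ≈ 1.333; option IV is nearest (Δ 0.011).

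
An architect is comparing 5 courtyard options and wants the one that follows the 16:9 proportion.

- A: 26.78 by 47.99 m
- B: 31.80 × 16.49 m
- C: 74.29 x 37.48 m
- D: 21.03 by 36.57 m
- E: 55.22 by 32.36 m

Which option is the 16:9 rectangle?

Ratios (long/short): A ≈ 1.792; B ≈ 1.928; C ≈ 1.982; D ≈ 1.739; E ≈ 1.706.
16:9 ≈ 1.778; option A is nearest (Δ 0.014).

A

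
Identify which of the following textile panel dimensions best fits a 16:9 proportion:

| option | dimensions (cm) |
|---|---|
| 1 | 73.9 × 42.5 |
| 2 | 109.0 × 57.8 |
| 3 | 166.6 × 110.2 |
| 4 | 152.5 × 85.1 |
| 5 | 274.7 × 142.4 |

Target 16:9 ≈ 1.778.
1: 1.739 (Δ0.039)  2: 1.886 (Δ0.108)  3: 1.512 (Δ0.266)  4: 1.792 (Δ0.014)  5: 1.929 (Δ0.151)

4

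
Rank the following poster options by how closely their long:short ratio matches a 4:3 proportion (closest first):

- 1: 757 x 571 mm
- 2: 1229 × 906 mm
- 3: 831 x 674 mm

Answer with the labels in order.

1: 757/571 ≈ 1.326 → |1.326 − 1.333| = 0.007
2: 1229/906 ≈ 1.357 → |1.357 − 1.333| = 0.024
3: 831/674 ≈ 1.233 → |1.233 − 1.333| = 0.100

1, 2, 3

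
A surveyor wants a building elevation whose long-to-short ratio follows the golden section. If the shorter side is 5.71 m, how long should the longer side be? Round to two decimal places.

golden ratio ≈ 1.61803.
Longer side = 5.71 × 1.61803 ≈ 9.2390 → 9.24 m.

9.24 m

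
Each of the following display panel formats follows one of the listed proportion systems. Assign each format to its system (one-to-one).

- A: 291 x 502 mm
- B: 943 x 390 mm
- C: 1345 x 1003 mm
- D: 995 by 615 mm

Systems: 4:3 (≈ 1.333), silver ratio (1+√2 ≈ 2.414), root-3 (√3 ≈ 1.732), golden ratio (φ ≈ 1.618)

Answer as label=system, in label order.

Ratios: A ≈ 1.725; B ≈ 2.418; C ≈ 1.341; D ≈ 1.618.
Targets: 4:3 ≈ 1.333; silver ratio ≈ 2.414; root-3 ≈ 1.732; golden ratio ≈ 1.618.

A=root-3, B=silver ratio, C=4:3, D=golden ratio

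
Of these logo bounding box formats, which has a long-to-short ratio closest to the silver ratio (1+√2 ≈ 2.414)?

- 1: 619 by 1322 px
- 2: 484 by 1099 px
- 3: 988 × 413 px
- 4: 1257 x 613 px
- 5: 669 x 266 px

Target silver ratio ≈ 2.414.
1: 2.136 (Δ0.278)  2: 2.271 (Δ0.143)  3: 2.392 (Δ0.022)  4: 2.051 (Δ0.363)  5: 2.515 (Δ0.101)

3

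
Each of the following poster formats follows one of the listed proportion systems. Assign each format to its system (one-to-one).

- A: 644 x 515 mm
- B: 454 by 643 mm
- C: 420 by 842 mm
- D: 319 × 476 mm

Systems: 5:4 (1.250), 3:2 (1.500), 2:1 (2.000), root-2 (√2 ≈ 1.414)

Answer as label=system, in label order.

A=5:4, B=root-2, C=2:1, D=3:2

A = 644/515 ≈ 1.250 → 5:4 (1.250)
B = 643/454 ≈ 1.416 → root-2 (1.414)
C = 842/420 ≈ 2.005 → 2:1 (2.000)
D = 476/319 ≈ 1.492 → 3:2 (1.500)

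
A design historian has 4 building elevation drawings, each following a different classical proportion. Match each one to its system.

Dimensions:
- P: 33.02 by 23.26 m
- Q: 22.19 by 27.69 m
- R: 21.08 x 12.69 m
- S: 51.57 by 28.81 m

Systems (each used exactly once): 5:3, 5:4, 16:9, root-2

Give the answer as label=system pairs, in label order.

P=root-2, Q=5:4, R=5:3, S=16:9

Ratios: P ≈ 1.420; Q ≈ 1.248; R ≈ 1.661; S ≈ 1.790.
Targets: 5:3 ≈ 1.667; 5:4 ≈ 1.250; 16:9 ≈ 1.778; root-2 ≈ 1.414.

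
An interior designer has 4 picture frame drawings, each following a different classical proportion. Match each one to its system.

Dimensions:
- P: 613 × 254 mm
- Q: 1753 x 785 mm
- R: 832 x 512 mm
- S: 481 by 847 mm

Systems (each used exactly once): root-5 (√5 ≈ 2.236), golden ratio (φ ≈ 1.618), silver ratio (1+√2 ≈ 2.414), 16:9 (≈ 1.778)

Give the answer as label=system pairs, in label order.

P=silver ratio, Q=root-5, R=golden ratio, S=16:9

P = 613/254 ≈ 2.413 → silver ratio (2.414)
Q = 1753/785 ≈ 2.233 → root-5 (2.236)
R = 832/512 ≈ 1.625 → golden ratio (1.618)
S = 847/481 ≈ 1.761 → 16:9 (1.778)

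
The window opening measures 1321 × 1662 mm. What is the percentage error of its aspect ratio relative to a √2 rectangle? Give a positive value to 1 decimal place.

11.0%

Ratio = 1662 / 1321 ≈ 1.2581.
Ideal root-2 ≈ 1.4142. |1.2581 − 1.4142| / 1.4142 ≈ 11.04% → 11.0%.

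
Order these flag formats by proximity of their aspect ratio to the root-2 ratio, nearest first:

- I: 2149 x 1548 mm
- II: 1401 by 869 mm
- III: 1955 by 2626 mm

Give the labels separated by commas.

I: 2149/1548 ≈ 1.388 → |1.388 − 1.414| = 0.026
II: 1401/869 ≈ 1.612 → |1.612 − 1.414| = 0.198
III: 2626/1955 ≈ 1.343 → |1.343 − 1.414| = 0.071

I, III, II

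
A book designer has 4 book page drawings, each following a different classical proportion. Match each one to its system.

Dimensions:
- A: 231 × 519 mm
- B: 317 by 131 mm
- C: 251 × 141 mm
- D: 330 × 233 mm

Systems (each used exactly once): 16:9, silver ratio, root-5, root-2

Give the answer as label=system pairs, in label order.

A=root-5, B=silver ratio, C=16:9, D=root-2

A = 519/231 ≈ 2.247 → root-5 (2.236)
B = 317/131 ≈ 2.420 → silver ratio (2.414)
C = 251/141 ≈ 1.780 → 16:9 (1.778)
D = 330/233 ≈ 1.416 → root-2 (1.414)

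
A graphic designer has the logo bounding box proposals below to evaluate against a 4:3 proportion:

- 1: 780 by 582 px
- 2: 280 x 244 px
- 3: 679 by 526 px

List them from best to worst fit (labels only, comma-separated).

Ratios: 1 = 780 / 582 ≈ 1.340; 2 = 280 / 244 ≈ 1.148; 3 = 679 / 526 ≈ 1.291.
|Δ from 1.333|: 1 0.007; 2 0.185; 3 0.042.

1, 3, 2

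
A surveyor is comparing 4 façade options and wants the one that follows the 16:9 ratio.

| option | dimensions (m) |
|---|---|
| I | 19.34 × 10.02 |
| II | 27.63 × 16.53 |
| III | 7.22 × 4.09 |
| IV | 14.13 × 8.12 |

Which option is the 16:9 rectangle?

III

Ratios (long/short): I ≈ 1.930; II ≈ 1.672; III ≈ 1.765; IV ≈ 1.740.
16:9 ≈ 1.778; option III is nearest (Δ 0.013).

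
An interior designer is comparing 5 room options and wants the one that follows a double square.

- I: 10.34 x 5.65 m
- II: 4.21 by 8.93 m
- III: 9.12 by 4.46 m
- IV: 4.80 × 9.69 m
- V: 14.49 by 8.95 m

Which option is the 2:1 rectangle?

IV

Target 2:1 ≈ 2.000.
I: 1.830 (Δ0.170)  II: 2.121 (Δ0.121)  III: 2.045 (Δ0.045)  IV: 2.019 (Δ0.019)  V: 1.619 (Δ0.381)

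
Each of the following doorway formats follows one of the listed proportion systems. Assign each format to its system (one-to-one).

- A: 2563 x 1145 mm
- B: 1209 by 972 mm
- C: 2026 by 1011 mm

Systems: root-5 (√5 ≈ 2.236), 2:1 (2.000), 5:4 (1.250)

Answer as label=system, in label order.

A = 2563/1145 ≈ 2.238 → root-5 (2.236)
B = 1209/972 ≈ 1.244 → 5:4 (1.250)
C = 2026/1011 ≈ 2.004 → 2:1 (2.000)

A=root-5, B=5:4, C=2:1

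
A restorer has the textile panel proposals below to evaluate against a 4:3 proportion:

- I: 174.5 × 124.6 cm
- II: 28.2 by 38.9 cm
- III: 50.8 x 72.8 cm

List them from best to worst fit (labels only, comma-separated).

Ratios: I = 174.5 / 124.6 ≈ 1.400; II = 38.9 / 28.2 ≈ 1.379; III = 72.8 / 50.8 ≈ 1.433.
|Δ from 1.333|: I 0.067; II 0.046; III 0.100.

II, I, III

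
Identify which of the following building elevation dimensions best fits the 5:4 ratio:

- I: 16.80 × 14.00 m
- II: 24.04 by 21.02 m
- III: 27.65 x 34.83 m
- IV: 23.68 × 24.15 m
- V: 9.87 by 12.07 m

III

Ratios (long/short): I ≈ 1.200; II ≈ 1.144; III ≈ 1.260; IV ≈ 1.020; V ≈ 1.223.
5:4 ≈ 1.250; option III is nearest (Δ 0.010).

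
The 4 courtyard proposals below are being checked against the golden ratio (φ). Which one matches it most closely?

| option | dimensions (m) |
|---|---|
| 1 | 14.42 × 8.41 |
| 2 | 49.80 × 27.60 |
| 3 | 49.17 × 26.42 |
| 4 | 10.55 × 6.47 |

4

Target golden ratio ≈ 1.618.
1: 1.715 (Δ0.097)  2: 1.804 (Δ0.186)  3: 1.861 (Δ0.243)  4: 1.631 (Δ0.013)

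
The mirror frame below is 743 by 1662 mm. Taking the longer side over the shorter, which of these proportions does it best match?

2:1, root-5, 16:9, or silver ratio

1662/743 ≈ 2.237. Nearest candidates are root-5 (2.236, off by 0.001) and silver ratio (2.414, off by 0.177).

root-5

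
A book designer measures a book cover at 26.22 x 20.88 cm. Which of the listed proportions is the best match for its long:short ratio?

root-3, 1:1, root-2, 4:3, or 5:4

5:4

26.22/20.88 ≈ 1.256. Nearest candidates are 5:4 (1.250, off by 0.006) and 4:3 (1.333, off by 0.077).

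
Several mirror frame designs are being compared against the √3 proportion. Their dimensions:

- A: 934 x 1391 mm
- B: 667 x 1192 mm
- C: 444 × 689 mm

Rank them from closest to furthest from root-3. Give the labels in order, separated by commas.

B, C, A

A: 1391/934 ≈ 1.489 → |1.489 − 1.732| = 0.243
B: 1192/667 ≈ 1.787 → |1.787 − 1.732| = 0.055
C: 689/444 ≈ 1.552 → |1.552 − 1.732| = 0.180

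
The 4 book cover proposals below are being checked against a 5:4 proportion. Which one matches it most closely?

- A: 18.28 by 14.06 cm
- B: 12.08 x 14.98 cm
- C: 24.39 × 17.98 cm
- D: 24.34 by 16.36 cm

B

Target 5:4 ≈ 1.250.
A: 1.300 (Δ0.050)  B: 1.240 (Δ0.010)  C: 1.357 (Δ0.107)  D: 1.488 (Δ0.238)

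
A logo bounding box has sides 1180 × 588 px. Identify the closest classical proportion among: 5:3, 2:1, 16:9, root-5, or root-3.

1180/588 ≈ 2.007. Nearest candidates are 2:1 (2.000, off by 0.007) and 16:9 (1.778, off by 0.229).

2:1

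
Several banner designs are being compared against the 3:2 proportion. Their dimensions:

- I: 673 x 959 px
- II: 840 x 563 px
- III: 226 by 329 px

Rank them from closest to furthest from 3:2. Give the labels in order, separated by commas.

II, III, I

I: 959/673 ≈ 1.425 → |1.425 − 1.500| = 0.075
II: 840/563 ≈ 1.492 → |1.492 − 1.500| = 0.008
III: 329/226 ≈ 1.456 → |1.456 − 1.500| = 0.044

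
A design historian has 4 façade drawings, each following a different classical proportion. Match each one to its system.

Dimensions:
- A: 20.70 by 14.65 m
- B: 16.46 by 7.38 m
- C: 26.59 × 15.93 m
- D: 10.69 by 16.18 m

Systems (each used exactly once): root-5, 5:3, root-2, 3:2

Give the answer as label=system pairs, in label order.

A=root-2, B=root-5, C=5:3, D=3:2

Ratios: A ≈ 1.413; B ≈ 2.230; C ≈ 1.669; D ≈ 1.514.
Targets: root-5 ≈ 2.236; 5:3 ≈ 1.667; root-2 ≈ 1.414; 3:2 ≈ 1.500.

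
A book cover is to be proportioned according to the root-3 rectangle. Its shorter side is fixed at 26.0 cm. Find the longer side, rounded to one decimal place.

root-3 ≈ 1.73205.
Longer side = 26.0 × 1.73205 ≈ 45.033 → 45.0 cm.

45.0 cm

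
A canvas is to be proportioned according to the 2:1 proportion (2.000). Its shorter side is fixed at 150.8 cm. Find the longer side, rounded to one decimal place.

2:1 = 2.00000.
Longer side = 150.8 × 2.00000 ≈ 301.600 → 301.6 cm.

301.6 cm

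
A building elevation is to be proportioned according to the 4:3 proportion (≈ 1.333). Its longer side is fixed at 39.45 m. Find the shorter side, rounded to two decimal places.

29.59 m

4:3 ≈ 1.33333.
Shorter side = 39.45 ÷ 1.33333 ≈ 29.5876 → 29.59 m.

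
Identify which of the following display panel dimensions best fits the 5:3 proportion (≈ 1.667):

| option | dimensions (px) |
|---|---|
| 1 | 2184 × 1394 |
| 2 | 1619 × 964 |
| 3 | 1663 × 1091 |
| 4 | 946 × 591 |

2

Target 5:3 ≈ 1.667.
1: 1.567 (Δ0.100)  2: 1.679 (Δ0.012)  3: 1.524 (Δ0.143)  4: 1.601 (Δ0.066)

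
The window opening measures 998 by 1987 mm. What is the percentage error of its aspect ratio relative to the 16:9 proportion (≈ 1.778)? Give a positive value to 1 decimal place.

Ratio = 1987 / 998 ≈ 1.9910.
Ideal 16:9 ≈ 1.7778. |1.9910 − 1.7778| / 1.7778 ≈ 11.99% → 12.0%.

12.0%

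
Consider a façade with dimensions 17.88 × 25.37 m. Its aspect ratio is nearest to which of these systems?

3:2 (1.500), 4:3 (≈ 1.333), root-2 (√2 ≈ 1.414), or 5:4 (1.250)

root-2

Ratio = 25.37 / 17.88 ≈ 1.419.
Distances: 3:2 1.500 (Δ 0.081); 4:3 1.333 (Δ 0.086); root-2 1.414 (Δ 0.005); 5:4 1.250 (Δ 0.169).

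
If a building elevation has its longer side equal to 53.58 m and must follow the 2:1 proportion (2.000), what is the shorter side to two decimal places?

26.79 m

2:1 = 2.00000.
Shorter side = 53.58 ÷ 2.00000 ≈ 26.7900 → 26.79 m.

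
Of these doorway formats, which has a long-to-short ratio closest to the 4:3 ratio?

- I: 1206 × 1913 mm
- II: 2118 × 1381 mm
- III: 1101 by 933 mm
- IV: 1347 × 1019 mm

Target 4:3 ≈ 1.333.
I: 1.586 (Δ0.253)  II: 1.534 (Δ0.201)  III: 1.180 (Δ0.153)  IV: 1.322 (Δ0.011)

IV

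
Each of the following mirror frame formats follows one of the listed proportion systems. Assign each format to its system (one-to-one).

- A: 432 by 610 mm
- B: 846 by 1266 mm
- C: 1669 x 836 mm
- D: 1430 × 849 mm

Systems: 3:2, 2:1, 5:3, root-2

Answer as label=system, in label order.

A = 610/432 ≈ 1.412 → root-2 (1.414)
B = 1266/846 ≈ 1.496 → 3:2 (1.500)
C = 1669/836 ≈ 1.996 → 2:1 (2.000)
D = 1430/849 ≈ 1.684 → 5:3 (1.667)

A=root-2, B=3:2, C=2:1, D=5:3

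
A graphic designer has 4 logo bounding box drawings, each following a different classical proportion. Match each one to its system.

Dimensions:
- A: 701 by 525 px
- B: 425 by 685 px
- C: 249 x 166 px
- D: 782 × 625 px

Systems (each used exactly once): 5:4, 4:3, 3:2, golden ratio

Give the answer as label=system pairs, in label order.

A=4:3, B=golden ratio, C=3:2, D=5:4

A = 701/525 ≈ 1.335 → 4:3 (1.333)
B = 685/425 ≈ 1.612 → golden ratio (1.618)
C = 249/166 ≈ 1.500 → 3:2 (1.500)
D = 782/625 ≈ 1.251 → 5:4 (1.250)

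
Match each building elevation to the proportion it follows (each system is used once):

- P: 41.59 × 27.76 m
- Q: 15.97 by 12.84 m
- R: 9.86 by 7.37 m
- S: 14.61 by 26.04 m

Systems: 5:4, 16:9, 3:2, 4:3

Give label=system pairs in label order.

P=3:2, Q=5:4, R=4:3, S=16:9

P = 41.59/27.76 ≈ 1.498 → 3:2 (1.500)
Q = 15.97/12.84 ≈ 1.244 → 5:4 (1.250)
R = 9.86/7.37 ≈ 1.338 → 4:3 (1.333)
S = 26.04/14.61 ≈ 1.782 → 16:9 (1.778)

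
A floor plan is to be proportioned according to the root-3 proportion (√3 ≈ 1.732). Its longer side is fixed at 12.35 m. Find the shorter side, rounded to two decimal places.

7.13 m

root-3 ≈ 1.73205.
Shorter side = 12.35 ÷ 1.73205 ≈ 7.1303 → 7.13 m.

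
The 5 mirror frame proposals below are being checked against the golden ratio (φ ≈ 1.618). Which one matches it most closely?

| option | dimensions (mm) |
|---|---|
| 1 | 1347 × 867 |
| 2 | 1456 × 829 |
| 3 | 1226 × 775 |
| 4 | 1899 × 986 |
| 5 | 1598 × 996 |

Target golden ratio ≈ 1.618.
1: 1.554 (Δ0.064)  2: 1.756 (Δ0.138)  3: 1.582 (Δ0.036)  4: 1.926 (Δ0.308)  5: 1.604 (Δ0.014)

5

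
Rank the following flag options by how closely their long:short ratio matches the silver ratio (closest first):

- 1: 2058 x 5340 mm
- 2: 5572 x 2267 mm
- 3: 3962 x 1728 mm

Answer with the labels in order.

2, 3, 1

1: 5340/2058 ≈ 2.595 → |2.595 − 2.414| = 0.181
2: 5572/2267 ≈ 2.458 → |2.458 − 2.414| = 0.044
3: 3962/1728 ≈ 2.293 → |2.293 − 2.414| = 0.121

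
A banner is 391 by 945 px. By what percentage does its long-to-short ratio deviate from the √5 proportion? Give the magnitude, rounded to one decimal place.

8.1%

Ratio = 945 / 391 ≈ 2.4169.
Ideal root-5 ≈ 2.2361. |2.4169 − 2.2361| / 2.2361 ≈ 8.09% → 8.1%.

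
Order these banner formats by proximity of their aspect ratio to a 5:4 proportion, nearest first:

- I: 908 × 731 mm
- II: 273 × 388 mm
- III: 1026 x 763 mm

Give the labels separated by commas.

I: 908/731 ≈ 1.242 → |1.242 − 1.250| = 0.008
II: 388/273 ≈ 1.421 → |1.421 − 1.250| = 0.171
III: 1026/763 ≈ 1.345 → |1.345 − 1.250| = 0.095

I, III, II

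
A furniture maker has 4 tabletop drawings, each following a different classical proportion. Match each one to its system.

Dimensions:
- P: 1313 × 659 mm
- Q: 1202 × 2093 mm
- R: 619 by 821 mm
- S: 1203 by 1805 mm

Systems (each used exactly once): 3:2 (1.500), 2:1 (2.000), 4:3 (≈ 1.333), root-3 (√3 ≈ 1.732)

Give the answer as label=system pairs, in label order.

P = 1313/659 ≈ 1.992 → 2:1 (2.000)
Q = 2093/1202 ≈ 1.741 → root-3 (1.732)
R = 821/619 ≈ 1.326 → 4:3 (1.333)
S = 1805/1203 ≈ 1.500 → 3:2 (1.500)

P=2:1, Q=root-3, R=4:3, S=3:2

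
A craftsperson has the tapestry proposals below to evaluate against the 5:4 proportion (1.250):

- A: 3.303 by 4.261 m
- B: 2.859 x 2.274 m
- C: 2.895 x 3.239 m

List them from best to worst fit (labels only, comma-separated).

B, A, C

A: 4.261/3.303 ≈ 1.290 → |1.290 − 1.250| = 0.040
B: 2.859/2.274 ≈ 1.257 → |1.257 − 1.250| = 0.007
C: 3.239/2.895 ≈ 1.119 → |1.119 − 1.250| = 0.131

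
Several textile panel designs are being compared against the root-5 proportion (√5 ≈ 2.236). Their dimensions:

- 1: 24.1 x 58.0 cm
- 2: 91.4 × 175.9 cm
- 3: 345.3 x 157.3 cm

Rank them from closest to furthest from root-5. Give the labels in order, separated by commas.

Ratios: 1 = 58.0 / 24.1 ≈ 2.407; 2 = 175.9 / 91.4 ≈ 1.925; 3 = 345.3 / 157.3 ≈ 2.195.
|Δ from 2.236|: 1 0.171; 2 0.311; 3 0.041.

3, 1, 2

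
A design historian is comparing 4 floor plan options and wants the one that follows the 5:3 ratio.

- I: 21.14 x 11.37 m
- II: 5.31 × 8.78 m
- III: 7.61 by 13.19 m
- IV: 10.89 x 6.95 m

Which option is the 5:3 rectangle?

II

Target 5:3 ≈ 1.667.
I: 1.859 (Δ0.192)  II: 1.653 (Δ0.014)  III: 1.733 (Δ0.066)  IV: 1.567 (Δ0.100)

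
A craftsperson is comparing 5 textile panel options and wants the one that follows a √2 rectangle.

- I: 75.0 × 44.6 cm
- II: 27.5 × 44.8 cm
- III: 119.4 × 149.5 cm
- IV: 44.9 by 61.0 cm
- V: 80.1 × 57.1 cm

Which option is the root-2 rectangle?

Ratios (long/short): I ≈ 1.682; II ≈ 1.629; III ≈ 1.252; IV ≈ 1.359; V ≈ 1.403.
root-2 ≈ 1.414; option V is nearest (Δ 0.011).

V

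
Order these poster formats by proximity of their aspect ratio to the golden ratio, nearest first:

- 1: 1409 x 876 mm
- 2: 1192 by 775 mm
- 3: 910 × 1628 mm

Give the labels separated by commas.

1: 1409/876 ≈ 1.608 → |1.608 − 1.618| = 0.010
2: 1192/775 ≈ 1.538 → |1.538 − 1.618| = 0.080
3: 1628/910 ≈ 1.789 → |1.789 − 1.618| = 0.171

1, 2, 3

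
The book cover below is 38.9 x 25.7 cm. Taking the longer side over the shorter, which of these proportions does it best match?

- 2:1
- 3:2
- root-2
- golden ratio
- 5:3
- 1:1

38.9/25.7 ≈ 1.514. Nearest candidates are 3:2 (1.500, off by 0.014) and root-2 (1.414, off by 0.100).

3:2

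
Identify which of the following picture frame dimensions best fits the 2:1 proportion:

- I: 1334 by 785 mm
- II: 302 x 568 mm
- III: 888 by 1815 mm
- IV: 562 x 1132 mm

Ratios (long/short): I ≈ 1.699; II ≈ 1.881; III ≈ 2.044; IV ≈ 2.014.
2:1 ≈ 2.000; option IV is nearest (Δ 0.014).

IV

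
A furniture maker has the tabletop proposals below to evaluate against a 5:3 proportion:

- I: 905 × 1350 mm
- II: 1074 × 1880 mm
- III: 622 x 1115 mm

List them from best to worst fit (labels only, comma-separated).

Ratios: I = 1350 / 905 ≈ 1.492; II = 1880 / 1074 ≈ 1.750; III = 1115 / 622 ≈ 1.793.
|Δ from 1.667|: I 0.175; II 0.083; III 0.126.

II, III, I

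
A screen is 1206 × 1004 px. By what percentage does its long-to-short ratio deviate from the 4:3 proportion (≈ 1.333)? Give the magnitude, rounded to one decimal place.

Ratio = 1206 / 1004 ≈ 1.2012.
Ideal 4:3 ≈ 1.3333. |1.2012 − 1.3333| / 1.3333 ≈ 9.91% → 9.9%.

9.9%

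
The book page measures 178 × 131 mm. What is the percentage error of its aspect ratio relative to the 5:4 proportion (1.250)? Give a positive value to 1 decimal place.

8.7%

Ratio = 178 / 131 ≈ 1.3588.
Ideal 5:4 = 1.2500. |1.3588 − 1.2500| / 1.2500 ≈ 8.70% → 8.7%.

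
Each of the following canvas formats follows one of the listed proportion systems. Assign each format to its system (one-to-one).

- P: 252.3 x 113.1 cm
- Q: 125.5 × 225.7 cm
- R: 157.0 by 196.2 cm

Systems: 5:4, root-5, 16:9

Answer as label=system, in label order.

Ratios: P ≈ 2.231; Q ≈ 1.798; R ≈ 1.250.
Targets: 5:4 ≈ 1.250; root-5 ≈ 2.236; 16:9 ≈ 1.778.

P=root-5, Q=16:9, R=5:4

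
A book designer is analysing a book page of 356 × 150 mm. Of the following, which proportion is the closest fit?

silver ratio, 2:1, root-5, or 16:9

356/150 ≈ 2.373. Nearest candidates are silver ratio (2.414, off by 0.041) and root-5 (2.236, off by 0.137).

silver ratio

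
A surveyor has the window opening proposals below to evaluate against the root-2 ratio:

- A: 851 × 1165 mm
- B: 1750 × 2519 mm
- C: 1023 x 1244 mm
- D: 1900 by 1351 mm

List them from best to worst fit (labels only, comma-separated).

Ratios: A = 1165 / 851 ≈ 1.369; B = 2519 / 1750 ≈ 1.439; C = 1244 / 1023 ≈ 1.216; D = 1900 / 1351 ≈ 1.406.
|Δ from 1.414|: A 0.045; B 0.025; C 0.198; D 0.008.

D, B, A, C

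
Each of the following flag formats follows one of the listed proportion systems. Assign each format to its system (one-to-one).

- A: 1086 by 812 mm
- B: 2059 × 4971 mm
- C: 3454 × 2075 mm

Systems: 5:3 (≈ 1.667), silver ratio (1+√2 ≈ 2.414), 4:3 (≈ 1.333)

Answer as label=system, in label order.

A = 1086/812 ≈ 1.337 → 4:3 (1.333)
B = 4971/2059 ≈ 2.414 → silver ratio (2.414)
C = 3454/2075 ≈ 1.665 → 5:3 (1.667)

A=4:3, B=silver ratio, C=5:3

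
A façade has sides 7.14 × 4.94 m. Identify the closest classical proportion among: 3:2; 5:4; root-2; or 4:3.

root-2

Ratio = 7.14 / 4.94 ≈ 1.445.
Distances: 3:2 1.500 (Δ 0.055); 5:4 1.250 (Δ 0.195); root-2 1.414 (Δ 0.031); 4:3 1.333 (Δ 0.112).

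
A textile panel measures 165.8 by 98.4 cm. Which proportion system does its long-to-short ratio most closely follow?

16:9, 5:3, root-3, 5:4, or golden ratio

5:3

165.8/98.4 ≈ 1.685. Nearest candidates are 5:3 (1.667, off by 0.018) and root-3 (1.732, off by 0.047).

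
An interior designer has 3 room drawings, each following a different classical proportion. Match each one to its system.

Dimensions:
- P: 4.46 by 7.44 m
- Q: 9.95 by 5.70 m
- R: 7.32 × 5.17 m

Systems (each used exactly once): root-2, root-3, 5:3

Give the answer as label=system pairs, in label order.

P=5:3, Q=root-3, R=root-2

P = 7.44/4.46 ≈ 1.668 → 5:3 (1.667)
Q = 9.95/5.70 ≈ 1.746 → root-3 (1.732)
R = 7.32/5.17 ≈ 1.416 → root-2 (1.414)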